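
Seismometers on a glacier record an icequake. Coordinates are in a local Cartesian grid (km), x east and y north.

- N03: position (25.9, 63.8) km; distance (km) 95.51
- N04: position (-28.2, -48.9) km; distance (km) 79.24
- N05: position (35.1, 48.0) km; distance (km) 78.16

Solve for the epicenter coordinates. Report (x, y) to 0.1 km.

x ≈ 48.5 km, y ≈ -29.0 km

Circle about each station: (x − 25.9)² + (y − 63.8)² = 95.51²; (x + 28.2)² + (y + 48.9)² = 79.24²; (x − 35.1)² + (y − 48.0)² = 78.16².
Subtracting the N03 equation from the N04 and N05 equations removes the quadratic terms:
-108.2 x − 225.4 y = 1288.38
18.4 x − 31.6 y = 1807.93
Solving the 2×2 system: x ≈ 48.5, y ≈ -29.0 km.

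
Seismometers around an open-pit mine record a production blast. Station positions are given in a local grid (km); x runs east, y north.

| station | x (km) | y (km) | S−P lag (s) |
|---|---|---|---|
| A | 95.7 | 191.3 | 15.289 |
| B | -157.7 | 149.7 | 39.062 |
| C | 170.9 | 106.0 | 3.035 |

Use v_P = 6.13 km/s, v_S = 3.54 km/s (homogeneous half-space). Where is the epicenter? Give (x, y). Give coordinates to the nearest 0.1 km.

Distance from S−P lag: d = Δt · v_P v_S / (v_P − v_S) = Δt · (6.13·3.54)/(6.13−3.54) ≈ 8.3785·Δt.
So d_A = 128.10, d_B = 327.28, d_C = 25.43 km.
Circle about each station: (x − 95.7)² + (y − 191.3)² = 128.10²; (x + 157.7)² + (y − 149.7)² = 327.28²; (x − 170.9)² + (y − 106.0)² = 25.43².
Subtracting the A equation from the B and C equations removes the quadratic terms:
-506.8 x − 83.2 y = -89177.39
150.4 x − 170.6 y = 10451.56
Solving the 2×2 system: x ≈ 162.5, y ≈ 82.0 km.
Check against A (with the unrounded x, y): √((x − 95.7)²+(y − 191.3)²) = 128.10 ≈ 128.10 km. ✓

(162.5, 82.0)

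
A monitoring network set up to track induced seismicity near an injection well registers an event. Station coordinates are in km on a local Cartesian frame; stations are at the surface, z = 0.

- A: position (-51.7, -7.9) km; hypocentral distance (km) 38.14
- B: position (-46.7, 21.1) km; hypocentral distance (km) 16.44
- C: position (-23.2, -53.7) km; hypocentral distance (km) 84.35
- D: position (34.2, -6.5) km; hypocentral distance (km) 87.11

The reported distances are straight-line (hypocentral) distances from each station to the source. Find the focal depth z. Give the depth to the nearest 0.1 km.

Each station gives a sphere (x−x_i)² + (y−y_i)² + z² = d_i² (stations at z=0).
Subtracting the A sphere from B and C: z² cancels, leaving linear equations in x and y:
10.0 x + 58.0 y = 1075.19
57.0 x − 91.6 y = -4973.63
Solving: x ≈ -44.999, y ≈ 26.296 km (keep extra digits for the depth step; rounded: -45.0, 26.3).
Then from the A sphere: z² = 38.14² − (x + 51.7)² − (y + 7.9)² with x = -44.999, y = 26.296, so z ≈ 15.505 ≈ 15.5 km.
Check against D (with the unrounded solution): distance 87.11 ≈ 87.11 km. ✓

15.5 km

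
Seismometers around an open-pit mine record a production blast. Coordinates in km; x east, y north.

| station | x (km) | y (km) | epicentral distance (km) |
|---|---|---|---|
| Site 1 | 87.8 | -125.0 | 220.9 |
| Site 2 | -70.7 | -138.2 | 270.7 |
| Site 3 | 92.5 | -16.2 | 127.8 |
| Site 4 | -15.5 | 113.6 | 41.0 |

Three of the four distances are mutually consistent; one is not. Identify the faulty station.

Solve using three stations at a time. Using Site 1, Site 3, Site 4 (subtract circle equations pairwise → linear system) gives (x, y) ≈ (10.7, 82.0).
Distances from that point to each station vs reported:
  Site 1: calculated 220.9 vs reported 220.9 → residual 0.0 km
  Site 2: calculated 234.8 vs reported 270.7 → residual 35.9 km
  Site 3: calculated 127.8 vs reported 127.8 → residual 0.0 km
  Site 4: calculated 41.0 vs reported 41.0 → residual 0.0 km
Site 1, Site 3, Site 4 are mutually consistent (residuals ≈ 0); Site 2 is off by 35.9 km.

Site 2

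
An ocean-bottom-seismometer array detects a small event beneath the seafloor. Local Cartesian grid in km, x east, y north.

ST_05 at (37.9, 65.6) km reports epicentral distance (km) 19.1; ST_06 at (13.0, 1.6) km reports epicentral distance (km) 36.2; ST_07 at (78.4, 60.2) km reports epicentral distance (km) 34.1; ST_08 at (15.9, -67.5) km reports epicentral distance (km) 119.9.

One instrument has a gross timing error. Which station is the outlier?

Solve using three stations at a time. Using ST_05, ST_07, ST_08 (subtract circle equations pairwise → linear system) gives (x, y) ≈ (46.4, 48.5).
Distances from that point to each station vs reported:
  ST_05: calculated 19.1 vs reported 19.1 → residual 0.0 km
  ST_06: calculated 57.5 vs reported 36.2 → residual 21.3 km
  ST_07: calculated 34.1 vs reported 34.1 → residual 0.0 km
  ST_08: calculated 119.9 vs reported 119.9 → residual 0.0 km
ST_05, ST_07, ST_08 are mutually consistent (residuals ≈ 0); ST_06 is off by 21.3 km.

ST_06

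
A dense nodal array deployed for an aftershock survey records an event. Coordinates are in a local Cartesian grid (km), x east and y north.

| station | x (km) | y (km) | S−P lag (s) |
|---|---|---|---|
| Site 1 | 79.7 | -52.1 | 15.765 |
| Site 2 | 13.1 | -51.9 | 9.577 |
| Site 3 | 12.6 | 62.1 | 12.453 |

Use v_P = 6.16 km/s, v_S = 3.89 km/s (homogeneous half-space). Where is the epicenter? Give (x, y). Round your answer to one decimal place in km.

(-84.7, -26.3)

Distance from S−P lag: d = Δt · v_P v_S / (v_P − v_S) = Δt · (6.16·3.89)/(6.16−3.89) ≈ 10.5561·Δt.
So d_Site 1 = 166.42, d_Site 2 = 101.10, d_Site 3 = 131.46 km.
Circle about each station: (x − 79.7)² + (y + 52.1)² = 166.42²; (x − 13.1)² + (y + 51.9)² = 101.10²; (x − 12.6)² + (y − 62.1)² = 131.46².
Subtracting the Site 1 equation from the Site 2 and Site 3 equations removes the quadratic terms:
-133.2 x + 0.4 y = 11273.13
-134.2 x + 228.4 y = 5362.55
Solving the 2×2 system: x ≈ -84.7, y ≈ -26.3 km.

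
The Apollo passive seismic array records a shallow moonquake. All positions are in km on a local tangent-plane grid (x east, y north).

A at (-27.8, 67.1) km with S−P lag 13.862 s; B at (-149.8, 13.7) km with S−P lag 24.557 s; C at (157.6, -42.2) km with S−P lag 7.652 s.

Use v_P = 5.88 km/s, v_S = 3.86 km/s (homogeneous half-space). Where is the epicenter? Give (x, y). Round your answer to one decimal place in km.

Distance from S−P lag: d = Δt · v_P v_S / (v_P − v_S) = Δt · (5.88·3.86)/(5.88−3.86) ≈ 11.2360·Δt.
So d_A = 155.75, d_B = 275.92, d_C = 85.98 km.
Circle about each station: (x + 27.8)² + (y − 67.1)² = 155.75²; (x + 149.8)² + (y − 13.7)² = 275.92²; (x − 157.6)² + (y + 42.2)² = 85.98².
Subtracting the A equation from the B and C equations removes the quadratic terms:
-244.0 x − 106.8 y = -34521.30
370.8 x − 218.6 y = 38208.85
Solving the 2×2 system: x ≈ 125.1, y ≈ 37.4 km.

x ≈ 125.1 km, y ≈ 37.4 km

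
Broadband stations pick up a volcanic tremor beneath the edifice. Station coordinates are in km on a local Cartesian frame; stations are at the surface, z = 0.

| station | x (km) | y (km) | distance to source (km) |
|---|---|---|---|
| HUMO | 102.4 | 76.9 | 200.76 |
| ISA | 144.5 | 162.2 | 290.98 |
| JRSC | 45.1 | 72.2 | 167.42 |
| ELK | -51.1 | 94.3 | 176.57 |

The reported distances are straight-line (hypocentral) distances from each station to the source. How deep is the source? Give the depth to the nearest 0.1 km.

Each station gives a sphere (x−x_i)² + (y−y_i)² + z² = d_i² (stations at z=0).
Subtracting the HUMO sphere from ISA and JRSC: z² cancels, leaving linear equations in x and y:
84.2 x + 170.6 y = -13575.06
-114.6 x − 9.4 y = 3122.60
Solving: x ≈ -21.595, y ≈ -68.914 km (keep extra digits for the depth step; rounded: -21.6, -68.9).
Then from the HUMO sphere: z² = 200.76² − (x − 102.4)² − (y − 76.9)² with x = -21.595, y = -68.914, so z ≈ 60.565 ≈ 60.6 km.

z ≈ 60.6 km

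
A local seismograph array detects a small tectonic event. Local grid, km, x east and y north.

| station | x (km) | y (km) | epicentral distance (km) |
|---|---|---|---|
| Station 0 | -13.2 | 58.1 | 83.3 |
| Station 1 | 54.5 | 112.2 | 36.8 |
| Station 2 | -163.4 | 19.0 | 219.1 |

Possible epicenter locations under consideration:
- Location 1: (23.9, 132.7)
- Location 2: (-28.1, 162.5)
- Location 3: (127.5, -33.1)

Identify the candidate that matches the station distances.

Location 1

For each candidate, compare |candidate − station| to the reported distance:
Location 1: residuals Station 0 0.0, Station 1 0.0, Station 2 0.0 → max 0.0 km
Location 2: residuals Station 0 22.2, Station 1 59.9, Station 2 21.9 → max 59.9 km
Location 3: residuals Station 0 84.4, Station 1 125.8, Station 2 76.4 → max 125.8 km
Only Location 1 has all residuals ≈ 0.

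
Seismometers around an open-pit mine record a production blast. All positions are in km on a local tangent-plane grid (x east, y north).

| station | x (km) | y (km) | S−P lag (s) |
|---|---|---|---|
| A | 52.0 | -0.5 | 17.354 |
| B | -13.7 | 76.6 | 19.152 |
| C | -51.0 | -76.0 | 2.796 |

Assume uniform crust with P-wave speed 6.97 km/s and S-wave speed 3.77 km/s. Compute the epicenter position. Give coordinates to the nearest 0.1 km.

(-72.9, -69.1)

Distance from S−P lag: d = Δt · v_P v_S / (v_P − v_S) = Δt · (6.97·3.77)/(6.97−3.77) ≈ 8.2115·Δt.
So d_A = 142.50, d_B = 157.27, d_C = 22.96 km.
Circle about each station: (x − 52.0)² + (y + 0.5)² = 142.50²; (x + 13.7)² + (y − 76.6)² = 157.27²; (x + 51.0)² + (y + 76.0)² = 22.96².
Subtracting pairs of circle equations eliminates x²+y² and gives linear equations (the radical axes):
-131.4 x + 154.2 y = -1076.60
-206.0 x − 151.0 y = 25451.84
Solving the 2×2 system: x ≈ -72.9, y ≈ -69.1 km.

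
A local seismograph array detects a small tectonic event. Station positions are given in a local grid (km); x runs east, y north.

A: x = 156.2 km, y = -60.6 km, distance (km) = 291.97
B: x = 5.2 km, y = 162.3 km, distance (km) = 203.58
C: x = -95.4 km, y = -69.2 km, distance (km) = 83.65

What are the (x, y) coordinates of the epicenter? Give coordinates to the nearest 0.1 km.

x ≈ -127.6 km, y ≈ 8.0 km

Circle about each station: (x − 156.2)² + (y + 60.6)² = 291.97²; (x − 5.2)² + (y − 162.3)² = 203.58²; (x + 95.4)² + (y + 69.2)² = 83.65².
Subtracting pairs of circle equations eliminates x²+y² and gives linear equations (the radical axes):
-302.0 x + 445.8 y = 42099.19
-503.2 x − 17.2 y = 64068.16
Solving the 2×2 system: x ≈ -127.6, y ≈ 8.0 km.
Check against A (with the unrounded x, y): √((x − 156.2)²+(y + 60.6)²) = 291.97 ≈ 291.97 km. ✓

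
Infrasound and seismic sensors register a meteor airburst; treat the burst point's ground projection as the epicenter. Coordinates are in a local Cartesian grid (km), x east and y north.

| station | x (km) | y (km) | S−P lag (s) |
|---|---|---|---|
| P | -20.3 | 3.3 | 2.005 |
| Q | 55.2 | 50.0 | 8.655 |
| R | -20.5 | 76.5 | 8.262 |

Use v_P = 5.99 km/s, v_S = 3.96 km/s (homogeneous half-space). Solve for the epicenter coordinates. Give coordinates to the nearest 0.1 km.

-17.8 km east, -20.0 km north

Distance from S−P lag: d = Δt · v_P v_S / (v_P − v_S) = Δt · (5.99·3.96)/(5.99−3.96) ≈ 11.6849·Δt.
So d_P = 23.43, d_Q = 101.13, d_R = 96.54 km.
Circle about each station: (x + 20.3)² + (y − 3.3)² = 23.43²; (x − 55.2)² + (y − 50.0)² = 101.13²; (x + 20.5)² + (y − 76.5)² = 96.54².
Subtracting pairs of circle equations eliminates x²+y² and gives linear equations (the radical axes):
151.0 x + 93.4 y = -4554.25
-0.4 x + 146.4 y = -2921.49
Solving the 2×2 system: x ≈ -17.8, y ≈ -20.0 km.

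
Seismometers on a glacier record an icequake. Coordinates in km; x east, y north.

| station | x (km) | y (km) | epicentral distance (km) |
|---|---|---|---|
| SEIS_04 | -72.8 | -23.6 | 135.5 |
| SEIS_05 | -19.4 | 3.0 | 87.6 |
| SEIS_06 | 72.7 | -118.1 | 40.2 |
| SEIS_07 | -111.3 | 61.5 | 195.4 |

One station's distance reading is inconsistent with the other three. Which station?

Solve using three stations at a time. Using SEIS_04, SEIS_05, SEIS_07 (subtract circle equations pairwise → linear system) gives (x, y) ≈ (62.6, -27.6).
Distances from that point to each station vs reported:
  SEIS_04: calculated 135.4 vs reported 135.5 → residual 0.1 km
  SEIS_05: calculated 87.5 vs reported 87.6 → residual 0.1 km
  SEIS_06: calculated 91.1 vs reported 40.2 → residual 50.9 km
  SEIS_07: calculated 195.3 vs reported 195.4 → residual 0.1 km
SEIS_04, SEIS_05, SEIS_07 are mutually consistent (residuals ≈ 0); SEIS_06 is off by 50.9 km.

SEIS_06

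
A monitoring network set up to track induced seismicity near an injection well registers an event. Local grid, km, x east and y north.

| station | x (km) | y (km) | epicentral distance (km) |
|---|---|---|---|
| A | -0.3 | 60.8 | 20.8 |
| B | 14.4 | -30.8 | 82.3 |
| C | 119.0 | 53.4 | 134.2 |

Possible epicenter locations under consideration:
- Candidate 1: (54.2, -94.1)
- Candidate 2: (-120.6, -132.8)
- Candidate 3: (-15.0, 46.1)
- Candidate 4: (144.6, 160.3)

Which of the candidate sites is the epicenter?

Candidate 3

For each candidate, compare |candidate − station| to the reported distance:
Candidate 1: residuals A 143.4, B 7.5, C 26.9 → max 143.4 km
Candidate 2: residuals A 207.1, B 86.9, C 169.2 → max 207.1 km
Candidate 3: residuals A 0.0, B 0.0, C 0.0 → max 0.0 km
Candidate 4: residuals A 155.0, B 148.9, C 24.3 → max 155.0 km
Only Candidate 3 has all residuals ≈ 0.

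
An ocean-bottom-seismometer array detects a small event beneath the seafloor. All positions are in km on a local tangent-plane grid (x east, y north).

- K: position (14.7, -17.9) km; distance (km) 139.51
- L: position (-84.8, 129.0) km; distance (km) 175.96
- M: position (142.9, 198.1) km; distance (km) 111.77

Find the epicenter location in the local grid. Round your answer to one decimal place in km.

88.8 km east, 100.3 km north

Circle about each station: (x − 14.7)² + (y + 17.9)² = 139.51²; (x + 84.8)² + (y − 129.0)² = 175.96²; (x − 142.9)² + (y − 198.1)² = 111.77².
Subtracting the K equation from the L and M equations removes the quadratic terms:
-199.0 x + 293.8 y = 11796.66
256.4 x + 432.0 y = 66098.03
Solving the 2×2 system: x ≈ 88.8, y ≈ 100.3 km.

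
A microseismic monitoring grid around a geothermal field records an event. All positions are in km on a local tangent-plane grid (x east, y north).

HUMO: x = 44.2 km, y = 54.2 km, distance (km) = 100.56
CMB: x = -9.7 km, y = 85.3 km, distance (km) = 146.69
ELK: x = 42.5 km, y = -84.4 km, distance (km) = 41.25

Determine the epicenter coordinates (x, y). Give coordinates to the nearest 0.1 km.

Circle about each station: (x − 44.2)² + (y − 54.2)² = 100.56²; (x + 9.7)² + (y − 85.3)² = 146.69²; (x − 42.5)² + (y + 84.4)² = 41.25².
Subtracting the HUMO equation from the CMB and ELK equations removes the quadratic terms:
-107.8 x + 62.2 y = -8926.74
-3.4 x − 277.2 y = 12449.08
Solving the 2×2 system: x ≈ 56.5, y ≈ -45.6 km.
Check against HUMO (with the unrounded x, y): √((x − 44.2)²+(y − 54.2)²) = 100.56 ≈ 100.56 km. ✓

x ≈ 56.5 km, y ≈ -45.6 km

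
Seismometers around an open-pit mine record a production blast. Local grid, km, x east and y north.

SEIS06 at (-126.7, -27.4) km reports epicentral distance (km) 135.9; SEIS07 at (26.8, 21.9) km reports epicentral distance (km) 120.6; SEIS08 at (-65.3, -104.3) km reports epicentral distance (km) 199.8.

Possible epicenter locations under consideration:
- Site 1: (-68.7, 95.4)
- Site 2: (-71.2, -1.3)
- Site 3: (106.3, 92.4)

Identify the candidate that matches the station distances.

For each candidate, compare |candidate − station| to the reported distance:
Site 1: residuals SEIS06 0.1, SEIS07 0.1, SEIS08 0.1 → max 0.1 km
Site 2: residuals SEIS06 74.6, SEIS07 19.9, SEIS08 96.6 → max 96.6 km
Site 3: residuals SEIS06 126.1, SEIS07 14.3, SEIS08 61.2 → max 126.1 km
Only Site 1 has all residuals ≈ 0.

Site 1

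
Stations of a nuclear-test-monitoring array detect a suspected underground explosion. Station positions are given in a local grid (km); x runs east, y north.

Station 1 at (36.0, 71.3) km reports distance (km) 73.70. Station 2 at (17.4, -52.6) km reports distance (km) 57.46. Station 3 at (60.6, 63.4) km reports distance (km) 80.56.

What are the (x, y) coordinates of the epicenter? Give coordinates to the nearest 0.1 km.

6.4 km east, 3.8 km north

Circle about each station: (x − 36.0)² + (y − 71.3)² = 73.70²; (x − 17.4)² + (y + 52.6)² = 57.46²; (x − 60.6)² + (y − 63.4)² = 80.56².
Subtracting pairs of circle equations eliminates x²+y² and gives linear equations (the radical axes):
-37.2 x − 247.8 y = -1180.13
49.2 x − 15.8 y = 254.01
Solving the 2×2 system: x ≈ 6.4, y ≈ 3.8 km.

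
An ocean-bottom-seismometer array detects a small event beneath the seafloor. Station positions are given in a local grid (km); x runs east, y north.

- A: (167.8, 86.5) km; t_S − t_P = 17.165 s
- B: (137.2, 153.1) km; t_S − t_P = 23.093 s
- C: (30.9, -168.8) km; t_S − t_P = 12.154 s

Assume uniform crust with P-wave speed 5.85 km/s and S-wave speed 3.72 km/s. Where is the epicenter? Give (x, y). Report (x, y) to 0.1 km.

x ≈ 119.9 km, y ≈ -82.2 km

Distance from S−P lag: d = Δt · v_P v_S / (v_P − v_S) = Δt · (5.85·3.72)/(5.85−3.72) ≈ 10.2169·Δt.
So d_A = 175.37, d_B = 235.94, d_C = 124.18 km.
Circle about each station: (x − 167.8)² + (y − 86.5)² = 175.37²; (x − 137.2)² + (y − 153.1)² = 235.94²; (x − 30.9)² + (y + 168.8)² = 124.18².
Subtracting pairs of circle equations eliminates x²+y² and gives linear equations (the radical axes):
-61.2 x + 133.2 y = -18288.69
-273.8 x − 510.6 y = 9143.12
Solving the 2×2 system: x ≈ 119.9, y ≈ -82.2 km.
Check against A (with the unrounded x, y): √((x − 167.8)²+(y − 86.5)²) = 175.37 ≈ 175.37 km. ✓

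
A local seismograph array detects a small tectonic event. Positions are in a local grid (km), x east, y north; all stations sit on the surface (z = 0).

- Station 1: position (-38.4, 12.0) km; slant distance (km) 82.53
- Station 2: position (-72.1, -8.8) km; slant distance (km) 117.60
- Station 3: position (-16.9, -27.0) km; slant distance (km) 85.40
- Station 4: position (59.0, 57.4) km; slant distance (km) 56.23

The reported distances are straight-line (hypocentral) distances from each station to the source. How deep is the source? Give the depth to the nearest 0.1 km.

z ≈ 40.8 km

Each station gives a sphere (x−x_i)² + (y−y_i)² + z² = d_i² (stations at z=0).
Subtracting the Station 1 sphere from Station 2 and Station 3: z² cancels, leaving linear equations in x and y:
-67.4 x − 41.6 y = -3361.27
43.0 x − 78.0 y = -1085.91
Solving: x ≈ 30.798, y ≈ 30.900 km (keep extra digits for the depth step; rounded: 30.8, 30.9).
Then from the Station 1 sphere: z² = 82.53² − (x + 38.4)² − (y − 12.0)² with x = 30.798, y = 30.900, so z ≈ 40.812 ≈ 40.8 km.
Check against Station 4 (with the unrounded solution): distance 56.24 ≈ 56.23 km. ✓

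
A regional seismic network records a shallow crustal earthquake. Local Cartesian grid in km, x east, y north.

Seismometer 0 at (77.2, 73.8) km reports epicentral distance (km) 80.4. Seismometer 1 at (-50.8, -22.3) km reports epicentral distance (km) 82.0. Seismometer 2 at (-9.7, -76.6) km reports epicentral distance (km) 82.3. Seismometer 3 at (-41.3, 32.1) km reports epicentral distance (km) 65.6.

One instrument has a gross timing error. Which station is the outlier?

Seismometer 2

Solve using three stations at a time. Using Seismometer 0, Seismometer 1, Seismometer 3 (subtract circle equations pairwise → linear system) gives (x, y) ≈ (22.1, 15.2).
Distances from that point to each station vs reported:
  Seismometer 0: calculated 80.4 vs reported 80.4 → residual 0.0 km
  Seismometer 1: calculated 82.0 vs reported 82.0 → residual 0.0 km
  Seismometer 2: calculated 97.2 vs reported 82.3 → residual 14.9 km
  Seismometer 3: calculated 65.6 vs reported 65.6 → residual 0.0 km
Seismometer 0, Seismometer 1, Seismometer 3 are mutually consistent (residuals ≈ 0); Seismometer 2 is off by 14.9 km.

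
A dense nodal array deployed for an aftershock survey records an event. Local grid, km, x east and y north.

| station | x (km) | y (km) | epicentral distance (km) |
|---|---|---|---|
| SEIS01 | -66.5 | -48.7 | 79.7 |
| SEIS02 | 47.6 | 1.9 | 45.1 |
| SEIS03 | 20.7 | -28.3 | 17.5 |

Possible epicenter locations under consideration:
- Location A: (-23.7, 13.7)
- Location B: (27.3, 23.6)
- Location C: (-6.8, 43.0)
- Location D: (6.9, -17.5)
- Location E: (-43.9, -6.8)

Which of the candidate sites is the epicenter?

For each candidate, compare |candidate − station| to the reported distance:
Location A: residuals SEIS01 4.0, SEIS02 27.2, SEIS03 43.6 → max 43.6 km
Location B: residuals SEIS01 38.7, SEIS02 15.4, SEIS03 34.8 → max 38.7 km
Location C: residuals SEIS01 29.7, SEIS02 23.1, SEIS03 58.9 → max 58.9 km
Location D: residuals SEIS01 0.1, SEIS02 0.0, SEIS03 0.0 → max 0.1 km
Location E: residuals SEIS01 32.1, SEIS02 46.8, SEIS03 50.6 → max 50.6 km
Only Location D has all residuals ≈ 0.

Location D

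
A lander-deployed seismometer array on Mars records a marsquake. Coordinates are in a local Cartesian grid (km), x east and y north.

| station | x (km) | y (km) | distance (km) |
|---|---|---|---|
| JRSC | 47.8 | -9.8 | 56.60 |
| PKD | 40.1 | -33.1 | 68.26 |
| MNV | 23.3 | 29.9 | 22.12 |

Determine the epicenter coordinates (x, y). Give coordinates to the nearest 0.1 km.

2.1 km east, 23.6 km north

Circle about each station: (x − 47.8)² + (y + 9.8)² = 56.60²; (x − 40.1)² + (y + 33.1)² = 68.26²; (x − 23.3)² + (y − 29.9)² = 22.12².
Subtracting the JRSC equation from the PKD and MNV equations removes the quadratic terms:
-15.4 x − 46.6 y = -1133.13
-49.0 x + 79.4 y = 1770.29
Solving the 2×2 system: x ≈ 2.1, y ≈ 23.6 km.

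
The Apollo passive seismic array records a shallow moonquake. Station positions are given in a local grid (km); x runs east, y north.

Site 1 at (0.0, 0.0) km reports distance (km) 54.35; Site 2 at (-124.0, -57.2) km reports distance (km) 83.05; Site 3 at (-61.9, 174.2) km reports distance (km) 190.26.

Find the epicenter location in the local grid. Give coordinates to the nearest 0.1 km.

Circle about each station: x² + y² = 54.35²; (x + 124.0)² + (y + 57.2)² = 83.05²; (x + 61.9)² + (y − 174.2)² = 190.26².
Subtracting the Site 1 equation from the Site 2 and Site 3 equations removes the quadratic terms:
-248.0 x − 114.4 y = 14704.46
-123.8 x + 348.4 y = 932.30
Solving the 2×2 system: x ≈ -52.0, y ≈ -15.8 km.
Check against Site 1 (with the unrounded x, y): √(x²+y²) = 54.35 ≈ 54.35 km. ✓

(-52.0, -15.8)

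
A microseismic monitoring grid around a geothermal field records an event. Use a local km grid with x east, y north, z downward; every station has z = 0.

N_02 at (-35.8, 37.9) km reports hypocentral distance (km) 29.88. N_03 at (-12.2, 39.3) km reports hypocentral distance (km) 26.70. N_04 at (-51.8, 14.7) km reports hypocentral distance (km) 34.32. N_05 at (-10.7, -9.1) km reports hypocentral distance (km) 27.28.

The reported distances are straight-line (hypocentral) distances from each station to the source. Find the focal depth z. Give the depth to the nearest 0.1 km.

Each station gives a sphere (x−x_i)² + (y−y_i)² + z² = d_i² (stations at z=0).
Subtracting the N_02 sphere from N_03 and N_04: z² cancels, leaving linear equations in x and y:
47.2 x + 2.8 y = -844.80
-32.0 x − 46.4 y = -103.77
Solving: x ≈ -18.800, y ≈ 15.202 km (keep extra digits for the depth step; rounded: -18.8, 15.2).
Then from the N_02 sphere: z² = 29.88² − (x + 35.8)² − (y − 37.9)² with x = -18.800, y = 15.202, so z ≈ 9.414 ≈ 9.4 km.

z ≈ 9.4 km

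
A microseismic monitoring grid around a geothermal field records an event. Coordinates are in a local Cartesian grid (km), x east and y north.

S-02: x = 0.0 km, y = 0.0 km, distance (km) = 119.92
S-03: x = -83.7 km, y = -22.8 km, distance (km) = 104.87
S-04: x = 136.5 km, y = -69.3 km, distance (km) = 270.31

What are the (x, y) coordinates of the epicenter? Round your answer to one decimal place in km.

x ≈ -87.5 km, y ≈ 82.0 km

Circle about each station: x² + y² = 119.92²; (x + 83.7)² + (y + 22.8)² = 104.87²; (x − 136.5)² + (y + 69.3)² = 270.31².
Subtracting pairs of circle equations eliminates x²+y² and gives linear equations (the radical axes):
-167.4 x − 45.6 y = 10908.62
273.0 x − 138.6 y = -35251.95
Solving the 2×2 system: x ≈ -87.5, y ≈ 82.0 km.
Check against S-02 (with the unrounded x, y): √(x²+y²) = 119.91 ≈ 119.92 km. ✓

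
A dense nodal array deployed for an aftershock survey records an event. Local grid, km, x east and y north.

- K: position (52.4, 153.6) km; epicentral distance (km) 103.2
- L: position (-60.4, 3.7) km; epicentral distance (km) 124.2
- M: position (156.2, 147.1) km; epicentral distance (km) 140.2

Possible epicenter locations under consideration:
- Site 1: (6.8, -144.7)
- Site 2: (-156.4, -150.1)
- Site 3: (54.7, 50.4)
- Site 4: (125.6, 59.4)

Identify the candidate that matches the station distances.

For each candidate, compare |candidate − station| to the reported distance:
Site 1: residuals K 198.6, L 38.7, M 187.6 → max 198.6 km
Site 2: residuals K 265.4, L 57.1, M 291.1 → max 291.1 km
Site 3: residuals K 0.0, L 0.0, M 0.0 → max 0.0 km
Site 4: residuals K 16.1, L 70.0, M 47.3 → max 70.0 km
Only Site 3 has all residuals ≈ 0.

Site 3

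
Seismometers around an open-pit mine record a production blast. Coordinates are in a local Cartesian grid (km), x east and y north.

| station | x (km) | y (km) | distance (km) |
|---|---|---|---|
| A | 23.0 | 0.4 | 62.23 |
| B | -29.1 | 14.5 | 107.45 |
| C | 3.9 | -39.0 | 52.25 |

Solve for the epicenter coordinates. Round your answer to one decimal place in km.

Circle about each station: (x − 23.0)² + (y − 0.4)² = 62.23²; (x + 29.1)² + (y − 14.5)² = 107.45²; (x − 3.9)² + (y + 39.0)² = 52.25².
Subtracting pairs of circle equations eliminates x²+y² and gives linear equations (the radical axes):
-104.2 x + 28.2 y = -7145.03
-38.2 x − 78.8 y = 2149.56
Solving the 2×2 system: x ≈ 54.1, y ≈ -53.5 km.
Check against A (with the unrounded x, y): √((x − 23.0)²+(y − 0.4)²) = 62.22 ≈ 62.23 km. ✓

(54.1, -53.5)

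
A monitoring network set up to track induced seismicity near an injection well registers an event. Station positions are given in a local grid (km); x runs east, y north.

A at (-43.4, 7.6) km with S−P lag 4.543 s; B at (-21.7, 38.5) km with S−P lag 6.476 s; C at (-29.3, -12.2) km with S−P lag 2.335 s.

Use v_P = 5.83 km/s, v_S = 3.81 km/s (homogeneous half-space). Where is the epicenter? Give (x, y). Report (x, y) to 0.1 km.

Distance from S−P lag: d = Δt · v_P v_S / (v_P − v_S) = Δt · (5.83·3.81)/(5.83−3.81) ≈ 10.9962·Δt.
So d_A = 49.96, d_B = 71.21, d_C = 25.68 km.
Circle about each station: (x + 43.4)² + (y − 7.6)² = 49.96²; (x + 21.7)² + (y − 38.5)² = 71.21²; (x + 29.3)² + (y + 12.2)² = 25.68².
Subtracting pairs of circle equations eliminates x²+y² and gives linear equations (the radical axes):
43.4 x + 61.8 y = -2563.04
28.2 x − 39.6 y = 902.55
Solving the 2×2 system: x ≈ -13.2, y ≈ -32.2 km.
Check against A (with the unrounded x, y): √((x + 43.4)²+(y − 7.6)²) = 49.95 ≈ 49.96 km. ✓

-13.2 km east, -32.2 km north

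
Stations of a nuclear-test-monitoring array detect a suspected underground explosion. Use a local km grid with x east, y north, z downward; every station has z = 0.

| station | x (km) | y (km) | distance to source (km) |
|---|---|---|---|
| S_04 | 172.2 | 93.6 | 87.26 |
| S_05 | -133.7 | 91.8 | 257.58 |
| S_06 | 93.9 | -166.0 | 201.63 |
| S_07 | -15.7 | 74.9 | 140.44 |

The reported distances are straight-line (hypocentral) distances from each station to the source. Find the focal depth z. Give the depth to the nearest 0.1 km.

depth ≈ 26.5 km

Each station gives a sphere (x−x_i)² + (y−y_i)² + z² = d_i² (stations at z=0).
Subtracting the S_04 sphere from S_05 and S_06: z² cancels, leaving linear equations in x and y:
-611.8 x − 3.6 y = -70844.02
-156.6 x − 519.2 y = -35080.94
Solving: x ≈ 115.604, y ≈ 32.699 km (keep extra digits for the depth step; rounded: 115.6, 32.7).
Then from the S_04 sphere: z² = 87.26² − (x − 172.2)² − (y − 93.6)² with x = 115.604, y = 32.699, so z ≈ 26.500 ≈ 26.5 km.
Check against S_07 (with the unrounded solution): distance 140.44 ≈ 140.44 km. ✓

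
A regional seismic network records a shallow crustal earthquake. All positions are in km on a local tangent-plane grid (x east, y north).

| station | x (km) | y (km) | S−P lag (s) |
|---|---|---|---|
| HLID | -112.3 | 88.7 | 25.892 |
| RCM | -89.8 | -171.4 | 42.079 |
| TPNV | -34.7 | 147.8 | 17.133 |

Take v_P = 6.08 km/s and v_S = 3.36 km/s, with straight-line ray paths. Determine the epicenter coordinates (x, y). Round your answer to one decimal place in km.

Distance from S−P lag: d = Δt · v_P v_S / (v_P − v_S) = Δt · (6.08·3.36)/(6.08−3.36) ≈ 7.5106·Δt.
So d_HLID = 194.46, d_RCM = 316.04, d_TPNV = 128.68 km.
Circle about each station: (x + 112.3)² + (y − 88.7)² = 194.46²; (x + 89.8)² + (y + 171.4)² = 316.04²; (x + 34.7)² + (y − 147.8)² = 128.68².
Subtracting pairs of circle equations eliminates x²+y² and gives linear equations (the radical axes):
45.0 x − 520.2 y = -45103.57
155.2 x + 118.2 y = 23826.10
Solving the 2×2 system: x ≈ 82.1, y ≈ 93.8 km.
Check against HLID (with the unrounded x, y): √((x + 112.3)²+(y − 88.7)²) = 194.44 ≈ 194.46 km. ✓

(82.1, 93.8)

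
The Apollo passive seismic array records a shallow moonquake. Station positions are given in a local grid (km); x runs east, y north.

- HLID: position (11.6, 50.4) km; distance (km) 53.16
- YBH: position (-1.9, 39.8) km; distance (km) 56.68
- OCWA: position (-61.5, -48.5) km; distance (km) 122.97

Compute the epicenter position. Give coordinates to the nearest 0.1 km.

Circle about each station: (x − 11.6)² + (y − 50.4)² = 53.16²; (x + 1.9)² + (y − 39.8)² = 56.68²; (x + 61.5)² + (y + 48.5)² = 122.97².
Subtracting the HLID equation from the YBH and OCWA equations removes the quadratic terms:
-27.0 x − 21.2 y = -1473.71
-146.2 x − 197.8 y = -8835.86
Solving the 2×2 system: x ≈ 46.5, y ≈ 10.3 km.

46.5 km east, 10.3 km north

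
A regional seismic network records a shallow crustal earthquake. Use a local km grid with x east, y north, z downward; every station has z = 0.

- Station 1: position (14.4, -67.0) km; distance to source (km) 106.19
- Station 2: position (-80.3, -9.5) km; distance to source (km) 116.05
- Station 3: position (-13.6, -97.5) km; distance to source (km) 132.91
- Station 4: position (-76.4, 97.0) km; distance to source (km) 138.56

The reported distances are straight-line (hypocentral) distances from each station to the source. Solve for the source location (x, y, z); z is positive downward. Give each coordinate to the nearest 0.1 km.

Each station gives a sphere (x−x_i)² + (y−y_i)² + z² = d_i² (stations at z=0).
Subtracting the Station 1 sphere from Station 2 and Station 3: z² cancels, leaving linear equations in x and y:
-189.4 x + 115.0 y = -349.31
-56.0 x − 61.0 y = -1393.90
Solving: x ≈ 10.093, y ≈ 13.585 km (keep extra digits for the depth step; rounded: 10.1, 13.6).
Then from the Station 1 sphere: z² = 106.19² − (x − 14.4)² − (y + 67.0)² with x = 10.093, y = 13.585, so z ≈ 69.020 ≈ 69.0 km.

(10.1, 13.6, 69.0)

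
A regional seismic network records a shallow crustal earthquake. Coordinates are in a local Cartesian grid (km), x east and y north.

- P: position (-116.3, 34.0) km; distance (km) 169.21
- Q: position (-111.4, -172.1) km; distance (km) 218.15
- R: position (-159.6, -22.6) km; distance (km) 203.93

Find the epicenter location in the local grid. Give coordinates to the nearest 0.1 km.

Circle about each station: (x + 116.3)² + (y − 34.0)² = 169.21²; (x + 111.4)² + (y + 172.1)² = 218.15²; (x + 159.6)² + (y + 22.6)² = 203.93².
Subtracting the P equation from the Q and R equations removes the quadratic terms:
9.8 x − 412.2 y = 8389.28
-86.6 x − 113.2 y = -1654.19
Solving the 2×2 system: x ≈ 44.3, y ≈ -19.3 km.
Check against P (with the unrounded x, y): √((x + 116.3)²+(y − 34.0)²) = 169.24 ≈ 169.21 km. ✓

x ≈ 44.3 km, y ≈ -19.3 km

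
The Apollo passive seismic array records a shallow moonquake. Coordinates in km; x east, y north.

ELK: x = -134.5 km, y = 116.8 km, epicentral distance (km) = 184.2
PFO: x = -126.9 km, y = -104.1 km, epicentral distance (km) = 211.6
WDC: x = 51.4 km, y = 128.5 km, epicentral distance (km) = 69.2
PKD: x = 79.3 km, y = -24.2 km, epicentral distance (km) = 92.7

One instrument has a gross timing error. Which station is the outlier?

Solve using three stations at a time. Using ELK, WDC, PKD (subtract circle equations pairwise → linear system) gives (x, y) ≈ (40.8, 60.1).
Distances from that point to each station vs reported:
  ELK: calculated 184.2 vs reported 184.2 → residual 0.0 km
  PFO: calculated 234.7 vs reported 211.6 → residual 23.1 km
  WDC: calculated 69.2 vs reported 69.2 → residual 0.0 km
  PKD: calculated 92.7 vs reported 92.7 → residual 0.0 km
ELK, WDC, PKD are mutually consistent (residuals ≈ 0); PFO is off by 23.1 km.

PFO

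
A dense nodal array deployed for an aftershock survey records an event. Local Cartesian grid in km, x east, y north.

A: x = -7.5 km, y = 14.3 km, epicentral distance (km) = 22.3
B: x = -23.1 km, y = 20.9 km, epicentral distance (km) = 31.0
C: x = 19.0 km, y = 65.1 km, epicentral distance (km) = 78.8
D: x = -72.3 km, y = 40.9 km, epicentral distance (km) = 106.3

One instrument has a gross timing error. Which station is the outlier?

Solve using three stations at a time. Using A, B, C (subtract circle equations pairwise → linear system) gives (x, y) ≈ (-11.1, -7.7).
Distances from that point to each station vs reported:
  A: calculated 22.3 vs reported 22.3 → residual 0.0 km
  B: calculated 31.0 vs reported 31.0 → residual 0.0 km
  C: calculated 78.8 vs reported 78.8 → residual 0.0 km
  D: calculated 78.1 vs reported 106.3 → residual 28.2 km
A, B, C are mutually consistent (residuals ≈ 0); D is off by 28.2 km.

D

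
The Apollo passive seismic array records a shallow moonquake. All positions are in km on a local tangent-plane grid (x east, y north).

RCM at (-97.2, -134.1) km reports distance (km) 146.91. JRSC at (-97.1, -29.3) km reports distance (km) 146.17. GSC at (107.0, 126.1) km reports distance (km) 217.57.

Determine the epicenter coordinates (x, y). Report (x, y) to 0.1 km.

Circle about each station: (x + 97.2)² + (y + 134.1)² = 146.91²; (x + 97.1)² + (y + 29.3)² = 146.17²; (x − 107.0)² + (y − 126.1)² = 217.57².
Subtracting the RCM equation from the JRSC and GSC equations removes the quadratic terms:
0.2 x + 209.6 y = -16926.87
408.4 x + 520.4 y = -25834.60
Solving the 2×2 system: x ≈ 39.7, y ≈ -80.8 km.

x ≈ 39.7 km, y ≈ -80.8 km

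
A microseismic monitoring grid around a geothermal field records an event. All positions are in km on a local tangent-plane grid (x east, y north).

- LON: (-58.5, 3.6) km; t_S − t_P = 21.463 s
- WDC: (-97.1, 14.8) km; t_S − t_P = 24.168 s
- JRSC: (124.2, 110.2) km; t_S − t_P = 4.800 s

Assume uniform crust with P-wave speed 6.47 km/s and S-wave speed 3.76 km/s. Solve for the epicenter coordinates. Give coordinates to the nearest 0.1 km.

86.3 km east, 130.7 km north

Distance from S−P lag: d = Δt · v_P v_S / (v_P − v_S) = Δt · (6.47·3.76)/(6.47−3.76) ≈ 8.9768·Δt.
So d_LON = 192.67, d_WDC = 216.95, d_JRSC = 43.09 km.
Circle about each station: (x + 58.5)² + (y − 3.6)² = 192.67²; (x + 97.1)² + (y − 14.8)² = 216.95²; (x − 124.2)² + (y − 110.2)² = 43.09².
Subtracting the LON equation from the WDC and JRSC equations removes the quadratic terms:
-77.2 x + 22.4 y = -3733.33
365.4 x + 213.2 y = 59399.45
Solving the 2×2 system: x ≈ 86.3, y ≈ 130.7 km.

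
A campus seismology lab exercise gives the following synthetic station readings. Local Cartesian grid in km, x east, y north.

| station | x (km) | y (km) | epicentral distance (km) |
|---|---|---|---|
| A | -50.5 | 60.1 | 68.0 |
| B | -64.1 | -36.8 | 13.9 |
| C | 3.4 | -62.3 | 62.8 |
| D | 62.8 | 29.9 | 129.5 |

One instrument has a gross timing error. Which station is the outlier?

Solve using three stations at a time. Using B, C, D (subtract circle equations pairwise → linear system) gives (x, y) ≈ (-51.3, -31.4).
Distances from that point to each station vs reported:
  A: calculated 91.5 vs reported 68.0 → residual 23.5 km
  B: calculated 13.9 vs reported 13.9 → residual 0.0 km
  C: calculated 62.8 vs reported 62.8 → residual 0.0 km
  D: calculated 129.5 vs reported 129.5 → residual 0.0 km
B, C, D are mutually consistent (residuals ≈ 0); A is off by 23.5 km.

A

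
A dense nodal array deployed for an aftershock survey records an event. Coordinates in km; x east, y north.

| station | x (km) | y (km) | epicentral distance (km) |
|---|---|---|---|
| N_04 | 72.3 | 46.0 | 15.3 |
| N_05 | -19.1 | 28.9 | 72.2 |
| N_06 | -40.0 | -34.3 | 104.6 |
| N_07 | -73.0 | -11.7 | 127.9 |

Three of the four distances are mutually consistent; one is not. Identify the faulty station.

Solve using three stations at a time. Using N_05, N_06, N_07 (subtract circle equations pairwise → linear system) gives (x, y) ≈ (52.0, 15.6).
Distances from that point to each station vs reported:
  N_04: calculated 36.5 vs reported 15.3 → residual 21.2 km
  N_05: calculated 72.4 vs reported 72.2 → residual 0.2 km
  N_06: calculated 104.7 vs reported 104.6 → residual 0.1 km
  N_07: calculated 128.0 vs reported 127.9 → residual 0.1 km
N_05, N_06, N_07 are mutually consistent (residuals ≈ 0); N_04 is off by 21.2 km.

N_04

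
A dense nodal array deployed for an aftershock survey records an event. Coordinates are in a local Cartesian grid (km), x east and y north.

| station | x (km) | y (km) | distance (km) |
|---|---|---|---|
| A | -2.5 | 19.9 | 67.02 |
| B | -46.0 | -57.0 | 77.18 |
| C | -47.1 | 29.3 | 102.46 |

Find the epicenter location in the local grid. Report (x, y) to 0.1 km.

Circle about each station: (x + 2.5)² + (y − 19.9)² = 67.02²; (x + 46.0)² + (y + 57.0)² = 77.18²; (x + 47.1)² + (y − 29.3)² = 102.46².
Subtracting the A equation from the B and C equations removes the quadratic terms:
-87.0 x − 153.8 y = 3497.67
-89.2 x + 18.8 y = -3331.73
Solving the 2×2 system: x ≈ 29.1, y ≈ -39.2 km.

(29.1, -39.2)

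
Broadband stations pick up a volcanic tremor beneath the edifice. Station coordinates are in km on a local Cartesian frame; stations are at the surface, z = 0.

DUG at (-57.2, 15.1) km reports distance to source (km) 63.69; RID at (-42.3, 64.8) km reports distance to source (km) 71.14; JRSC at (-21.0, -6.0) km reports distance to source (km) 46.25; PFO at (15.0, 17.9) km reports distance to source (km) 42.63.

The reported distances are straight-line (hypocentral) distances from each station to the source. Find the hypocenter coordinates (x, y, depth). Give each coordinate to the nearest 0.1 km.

Each station gives a sphere (x−x_i)² + (y−y_i)² + z² = d_i² (stations at z=0).
Subtracting the DUG sphere from RID and JRSC: z² cancels, leaving linear equations in x and y:
29.8 x + 99.4 y = 1484.00
72.4 x − 42.2 y = -1105.50
Solving: x ≈ -5.590, y ≈ 16.606 km (keep extra digits for the depth step; rounded: -5.6, 16.6).
Then from the DUG sphere: z² = 63.69² − (x + 57.2)² − (y − 15.1)² with x = -5.590, y = 16.606, so z ≈ 37.290 ≈ 37.3 km.

x ≈ -5.6 km, y ≈ 16.6 km, depth ≈ 37.3 km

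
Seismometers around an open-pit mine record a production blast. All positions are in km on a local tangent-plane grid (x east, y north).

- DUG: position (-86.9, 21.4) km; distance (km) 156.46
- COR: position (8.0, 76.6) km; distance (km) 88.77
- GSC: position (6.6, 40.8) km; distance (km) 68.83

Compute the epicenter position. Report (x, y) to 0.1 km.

Circle about each station: (x + 86.9)² + (y − 21.4)² = 156.46²; (x − 8.0)² + (y − 76.6)² = 88.77²; (x − 6.6)² + (y − 40.8)² = 68.83².
Subtracting the DUG equation from the COR and GSC equations removes the quadratic terms:
189.8 x + 110.4 y = 14521.61
187.0 x + 38.8 y = 13440.79
Solving the 2×2 system: x ≈ 69.3, y ≈ 12.4 km.
Check against DUG (with the unrounded x, y): √((x + 86.9)²+(y − 21.4)²) = 156.47 ≈ 156.46 km. ✓

(69.3, 12.4)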